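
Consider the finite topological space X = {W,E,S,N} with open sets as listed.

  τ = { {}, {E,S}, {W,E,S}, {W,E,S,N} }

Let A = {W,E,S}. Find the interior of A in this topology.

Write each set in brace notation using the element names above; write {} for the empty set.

U open, U⊆A: {}, {E,S}, {W,E,S}. int(A) = ⋃ = {W,E,S}

{W,E,S}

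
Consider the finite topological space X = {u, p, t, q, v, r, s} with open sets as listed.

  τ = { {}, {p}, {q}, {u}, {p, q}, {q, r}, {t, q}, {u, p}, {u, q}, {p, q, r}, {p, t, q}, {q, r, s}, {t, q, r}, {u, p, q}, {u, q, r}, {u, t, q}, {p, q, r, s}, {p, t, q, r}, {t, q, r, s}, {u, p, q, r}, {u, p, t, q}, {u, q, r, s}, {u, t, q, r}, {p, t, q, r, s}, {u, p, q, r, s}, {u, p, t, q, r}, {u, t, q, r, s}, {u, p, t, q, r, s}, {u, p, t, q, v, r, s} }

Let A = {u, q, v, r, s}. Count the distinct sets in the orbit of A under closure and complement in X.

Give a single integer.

closure: X∖int(X∖A) = X∖{p} = {u, t, q, v, r, s}
Let k=closure and c=complement:
  1. A     = {u, q, v, r, s}
  2. kA    = {u, t, q, v, r, s}
  3. cA    = {p, t}
  4. ckA   = {p}
  5. kcA   = {p, t, v}
  6. kckA  = {p, v}
  7. ckcA  = {u, q, r, s}
  8. ckckA = {u, t, q, r, s}
— saturated at 8

8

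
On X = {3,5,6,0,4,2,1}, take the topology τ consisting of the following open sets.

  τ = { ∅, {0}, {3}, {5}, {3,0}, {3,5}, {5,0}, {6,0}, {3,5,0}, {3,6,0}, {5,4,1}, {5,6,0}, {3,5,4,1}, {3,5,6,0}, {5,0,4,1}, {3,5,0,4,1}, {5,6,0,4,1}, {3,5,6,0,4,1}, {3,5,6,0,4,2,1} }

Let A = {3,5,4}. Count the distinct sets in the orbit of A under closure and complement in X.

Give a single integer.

8

complement {6,0,2,1}; its interior {6,0}; cl(A) = X∖{6,0} = {3,5,4,2,1}
With k = closure, c = complement:
  1. A     = {3,5,4}
  2. kA    = {3,5,4,2,1}
  3. cA    = {6,0,2,1}
  4. ckA   = {6,0}
  5. kcA   = {6,0,4,2,1}
  6. kckA  = {6,0,2}
  7. ckcA  = {3,5}
  8. ckckA = {3,5,4,1}
k, c of each give nothing new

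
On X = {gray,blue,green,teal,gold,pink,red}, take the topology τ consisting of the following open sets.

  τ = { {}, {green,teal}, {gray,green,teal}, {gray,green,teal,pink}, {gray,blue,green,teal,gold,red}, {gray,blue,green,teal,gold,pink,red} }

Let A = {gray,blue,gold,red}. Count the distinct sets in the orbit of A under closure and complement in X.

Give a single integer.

6

closure: X∖int(X∖A) = X∖{green,teal} = {gray,blue,gold,pink,red}
Let k=closure and c=complement:
  1. A     = {gray,blue,gold,red}
  2. kA    = {gray,blue,gold,pink,red}
  3. cA    = {green,teal,pink}
  4. ckA   = {green,teal}
  5. kcA   = {gray,blue,green,teal,gold,pink,red}
  6. ckcA  = {}
— saturated at 6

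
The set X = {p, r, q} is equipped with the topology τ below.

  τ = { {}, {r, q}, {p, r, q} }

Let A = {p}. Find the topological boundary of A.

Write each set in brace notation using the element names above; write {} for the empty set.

opens ⊆ A: {}; union → int = {}
complement {r, q}; its interior {r, q}; cl(A) = X∖{r, q} = {p}
boundary = {p} ∖ {} = {p}

{p}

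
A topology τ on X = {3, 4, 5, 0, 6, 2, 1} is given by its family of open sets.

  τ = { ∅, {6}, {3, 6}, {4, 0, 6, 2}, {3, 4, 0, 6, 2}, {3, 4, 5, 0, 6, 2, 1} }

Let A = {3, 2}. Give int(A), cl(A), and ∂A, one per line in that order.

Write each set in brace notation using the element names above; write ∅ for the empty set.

U open, U⊆A: ∅. int(A) = ⋃ = ∅
X∖A={4, 5, 0, 6, 1}, int(X∖A)={6}, hence cl(A)={3, 4, 5, 0, 2, 1}
∂A: remove int from cl → {3, 4, 5, 0, 2, 1}

int(A) = ∅
cl(A)  = {3, 4, 5, 0, 2, 1}
∂A     = {3, 4, 5, 0, 2, 1}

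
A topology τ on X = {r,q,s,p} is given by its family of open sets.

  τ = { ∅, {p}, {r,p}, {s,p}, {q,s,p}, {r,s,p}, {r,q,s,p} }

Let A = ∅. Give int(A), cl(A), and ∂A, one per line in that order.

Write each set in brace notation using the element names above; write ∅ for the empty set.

U open, U⊆A: ∅. int(A) = ⋃ = ∅
X∖A={r,q,s,p}, int(X∖A)={r,q,s,p}, hence cl(A)=∅
∂A: remove int from cl → ∅

int(A) = ∅
cl(A)  = ∅
∂A     = ∅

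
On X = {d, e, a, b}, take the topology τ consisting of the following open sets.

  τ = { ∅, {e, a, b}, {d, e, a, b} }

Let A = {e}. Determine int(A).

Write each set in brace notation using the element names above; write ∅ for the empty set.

open subsets of A: ∅; so int(A) = ∅

∅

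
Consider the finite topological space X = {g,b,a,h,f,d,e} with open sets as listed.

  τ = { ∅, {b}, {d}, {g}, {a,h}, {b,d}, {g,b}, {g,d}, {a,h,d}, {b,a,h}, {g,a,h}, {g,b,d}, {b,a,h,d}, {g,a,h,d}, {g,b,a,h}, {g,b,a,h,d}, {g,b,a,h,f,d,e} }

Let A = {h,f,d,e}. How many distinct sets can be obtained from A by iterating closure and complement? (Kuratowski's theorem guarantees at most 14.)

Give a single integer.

cl via duality: int({g,b,a}) = {g,b}, so X∖{g,b} = {a,h,f,d,e}
Write k for closure, c for complement:
  1. A     = {h,f,d,e}
  2. kA    = {a,h,f,d,e}
  3. cA    = {g,b,a}
  4. ckA   = {g,b}
  5. kcA   = {g,b,a,h,f,e}
  6. kckA  = {g,b,f,e}
  7. ckcA  = {d}
  8. ckckA = {a,h,d}
  9. kckcA = {f,d,e}
  10. ckckcA = {g,b,a,h}
applying k or c yields no new set

10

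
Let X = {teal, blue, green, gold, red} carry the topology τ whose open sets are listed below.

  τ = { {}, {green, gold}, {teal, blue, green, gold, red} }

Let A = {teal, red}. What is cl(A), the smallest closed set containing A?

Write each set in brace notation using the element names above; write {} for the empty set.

X∖A={blue, green, gold}, int(X∖A)={green, gold}, hence cl(A)={teal, blue, red}

{teal, blue, red}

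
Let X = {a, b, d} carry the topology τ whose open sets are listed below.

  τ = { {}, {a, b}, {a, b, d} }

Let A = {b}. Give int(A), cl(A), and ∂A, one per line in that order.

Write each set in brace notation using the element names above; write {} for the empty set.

int(A) = {}
cl(A)  = {a, b, d}
∂A     = {a, b, d}

open subsets of A: {}; so int(A) = {}
closure: X∖int(X∖A) = X∖{} = {a, b, d}
∂A = {a, b, d} minus {} = {a, b, d}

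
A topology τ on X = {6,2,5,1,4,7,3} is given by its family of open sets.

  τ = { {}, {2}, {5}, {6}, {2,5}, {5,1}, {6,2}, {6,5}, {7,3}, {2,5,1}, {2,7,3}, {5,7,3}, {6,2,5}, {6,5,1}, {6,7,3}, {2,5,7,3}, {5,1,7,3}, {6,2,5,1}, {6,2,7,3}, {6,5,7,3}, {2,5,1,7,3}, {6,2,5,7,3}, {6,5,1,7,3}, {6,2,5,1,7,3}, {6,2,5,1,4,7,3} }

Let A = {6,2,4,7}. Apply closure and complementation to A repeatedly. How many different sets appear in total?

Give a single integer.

10

complement {5,1,3}; its interior {5,1}; cl(A) = X∖{5,1} = {6,2,4,7,3}
With k = closure, c = complement:
  1. A     = {6,2,4,7}
  2. kA    = {6,2,4,7,3}
  3. cA    = {5,1,3}
  4. ckA   = {5,1}
  5. kcA   = {5,1,4,7,3}
  6. kckA  = {5,1,4}
  7. ckcA  = {6,2}
  8. ckckA = {6,2,7,3}
  9. kckcA = {6,2,4}
  10. ckckcA = {5,1,7,3}
k, c of each give nothing new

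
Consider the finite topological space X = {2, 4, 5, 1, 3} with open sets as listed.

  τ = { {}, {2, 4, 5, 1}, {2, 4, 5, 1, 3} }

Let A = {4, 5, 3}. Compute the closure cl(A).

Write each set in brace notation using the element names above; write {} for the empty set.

{2, 4, 5, 1, 3}

closure: X∖int(X∖A) = X∖{} = {2, 4, 5, 1, 3}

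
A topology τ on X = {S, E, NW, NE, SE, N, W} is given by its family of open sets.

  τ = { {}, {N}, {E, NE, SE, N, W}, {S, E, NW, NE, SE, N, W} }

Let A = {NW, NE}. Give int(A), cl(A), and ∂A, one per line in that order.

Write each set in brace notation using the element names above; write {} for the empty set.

int(A) = {}
cl(A)  = {S, E, NW, NE, SE, W}
∂A     = {S, E, NW, NE, SE, W}

U open, U⊆A: {}. int(A) = ⋃ = {}
X∖A={S, E, SE, N, W}, int(X∖A)={N}, hence cl(A)={S, E, NW, NE, SE, W}
∂A: remove int from cl → {S, E, NW, NE, SE, W}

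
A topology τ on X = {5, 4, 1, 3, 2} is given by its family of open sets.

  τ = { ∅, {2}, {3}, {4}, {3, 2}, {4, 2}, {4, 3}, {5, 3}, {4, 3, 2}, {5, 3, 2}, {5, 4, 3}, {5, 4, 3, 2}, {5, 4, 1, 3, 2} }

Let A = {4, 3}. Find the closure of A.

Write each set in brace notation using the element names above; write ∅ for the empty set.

complement {5, 1, 2}; its interior {2}; cl(A) = X∖{2} = {5, 4, 1, 3}

{5, 4, 1, 3}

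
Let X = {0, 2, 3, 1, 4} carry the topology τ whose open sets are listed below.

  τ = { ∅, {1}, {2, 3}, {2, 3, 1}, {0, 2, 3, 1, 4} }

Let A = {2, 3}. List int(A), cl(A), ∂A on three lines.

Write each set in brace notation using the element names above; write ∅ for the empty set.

int(A) = {2, 3}
cl(A)  = {0, 2, 3, 4}
∂A     = {0, 4}

open subsets of A: ∅, {2, 3}; so int(A) = {2, 3}
closure: X∖int(X∖A) = X∖{1} = {0, 2, 3, 4}
∂A = {0, 2, 3, 4} minus {2, 3} = {0, 4}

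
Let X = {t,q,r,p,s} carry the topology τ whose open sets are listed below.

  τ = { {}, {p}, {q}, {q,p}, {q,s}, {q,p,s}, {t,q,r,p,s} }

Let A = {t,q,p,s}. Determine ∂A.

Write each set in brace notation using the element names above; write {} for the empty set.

open subsets of A: {}, {q}, {p}, {q,s}, {q,p}, {q,p,s}; so int(A) = {q,p,s}
closure: X∖int(X∖A) = X∖{} = {t,q,r,p,s}
∂A = {t,q,r,p,s} minus {q,p,s} = {t,r}

{t,r}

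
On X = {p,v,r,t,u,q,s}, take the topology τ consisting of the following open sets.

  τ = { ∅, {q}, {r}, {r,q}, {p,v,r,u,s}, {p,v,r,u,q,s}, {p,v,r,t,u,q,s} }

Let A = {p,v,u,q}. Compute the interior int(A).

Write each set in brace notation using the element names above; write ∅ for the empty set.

opens ⊆ A: ∅, {q}; union → int = {q}

{q}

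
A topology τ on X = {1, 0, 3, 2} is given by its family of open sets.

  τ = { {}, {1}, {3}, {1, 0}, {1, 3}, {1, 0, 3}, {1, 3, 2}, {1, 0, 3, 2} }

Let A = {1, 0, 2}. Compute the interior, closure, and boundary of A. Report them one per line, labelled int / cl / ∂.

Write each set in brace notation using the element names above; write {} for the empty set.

int(A) = {1, 0}
cl(A)  = {1, 0, 2}
∂A     = {2}

U open, U⊆A: {}, {1}, {1, 0}. int(A) = ⋃ = {1, 0}
X∖A={3}, int(X∖A)={3}, hence cl(A)={1, 0, 2}
∂A: remove int from cl → {2}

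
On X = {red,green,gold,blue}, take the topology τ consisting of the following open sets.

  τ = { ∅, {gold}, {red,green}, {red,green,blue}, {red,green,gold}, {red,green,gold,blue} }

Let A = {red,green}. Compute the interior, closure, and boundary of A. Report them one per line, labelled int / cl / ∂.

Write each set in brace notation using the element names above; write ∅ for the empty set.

int(A) = {red,green}
cl(A)  = {red,green,blue}
∂A     = {blue}

open subsets of A: ∅, {red,green}; so int(A) = {red,green}
closure: X∖int(X∖A) = X∖{gold} = {red,green,blue}
∂A = {red,green,blue} minus {red,green} = {blue}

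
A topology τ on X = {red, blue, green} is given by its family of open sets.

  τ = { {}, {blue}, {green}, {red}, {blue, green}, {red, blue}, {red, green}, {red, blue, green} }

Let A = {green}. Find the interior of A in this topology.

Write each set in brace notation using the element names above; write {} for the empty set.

opens ⊆ A: {}, {green}; union → int = {green}

{green}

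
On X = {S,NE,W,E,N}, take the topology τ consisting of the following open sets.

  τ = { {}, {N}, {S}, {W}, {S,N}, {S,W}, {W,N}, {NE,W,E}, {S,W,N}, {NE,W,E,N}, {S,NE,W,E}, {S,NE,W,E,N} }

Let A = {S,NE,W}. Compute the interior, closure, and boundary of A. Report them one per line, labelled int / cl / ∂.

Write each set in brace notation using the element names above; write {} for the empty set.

int(A) = {S,W}
cl(A)  = {S,NE,W,E}
∂A     = {NE,E}

open subsets of A: {}, {S}, {W}, {S,W}; so int(A) = {S,W}
closure: X∖int(X∖A) = X∖{N} = {S,NE,W,E}
∂A = {S,NE,W,E} minus {S,W} = {NE,E}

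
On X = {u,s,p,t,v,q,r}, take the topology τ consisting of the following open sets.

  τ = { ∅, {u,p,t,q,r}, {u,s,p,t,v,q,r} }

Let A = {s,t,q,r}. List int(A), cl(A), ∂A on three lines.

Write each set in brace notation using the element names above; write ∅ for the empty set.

int(A) = ∅
cl(A)  = {u,s,p,t,v,q,r}
∂A     = {u,s,p,t,v,q,r}

opens ⊆ A: ∅; union → int = ∅
complement {u,p,v}; its interior ∅; cl(A) = X∖∅ = {u,s,p,t,v,q,r}
boundary = {u,s,p,t,v,q,r} ∖ ∅ = {u,s,p,t,v,q,r}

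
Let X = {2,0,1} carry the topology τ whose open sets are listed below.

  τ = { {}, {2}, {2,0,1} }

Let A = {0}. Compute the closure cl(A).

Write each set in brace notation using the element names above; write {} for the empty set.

{0,1}

complement {2,1}; its interior {2}; cl(A) = X∖{2} = {0,1}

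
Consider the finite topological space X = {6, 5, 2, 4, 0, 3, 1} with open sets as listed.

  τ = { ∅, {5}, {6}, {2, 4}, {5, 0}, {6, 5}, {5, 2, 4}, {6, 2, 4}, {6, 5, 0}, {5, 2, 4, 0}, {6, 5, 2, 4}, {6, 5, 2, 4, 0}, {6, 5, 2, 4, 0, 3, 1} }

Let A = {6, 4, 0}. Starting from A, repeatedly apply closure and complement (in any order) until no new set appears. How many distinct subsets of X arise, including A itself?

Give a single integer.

12

closure: X∖int(X∖A) = X∖{5} = {6, 2, 4, 0, 3, 1}
Let k=closure and c=complement:
  1. A     = {6, 4, 0}
  2. kA    = {6, 2, 4, 0, 3, 1}
  3. cA    = {5, 2, 3, 1}
  4. ckA   = {5}
  5. kcA   = {5, 2, 4, 0, 3, 1}
  6. kckA  = {5, 0, 3, 1}
  7. ckcA  = {6}
  8. ckckA = {6, 2, 4}
  9. kckcA = {6, 3, 1}
  10. kckckA = {6, 2, 4, 3, 1}
  11. ckckcA = {5, 2, 4, 0}
  12. ckckckA = {5, 0}
— saturated at 12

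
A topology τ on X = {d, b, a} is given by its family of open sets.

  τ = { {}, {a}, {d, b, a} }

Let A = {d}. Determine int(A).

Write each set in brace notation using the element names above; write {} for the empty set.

{}

opens ⊆ A: {}; union → int = {}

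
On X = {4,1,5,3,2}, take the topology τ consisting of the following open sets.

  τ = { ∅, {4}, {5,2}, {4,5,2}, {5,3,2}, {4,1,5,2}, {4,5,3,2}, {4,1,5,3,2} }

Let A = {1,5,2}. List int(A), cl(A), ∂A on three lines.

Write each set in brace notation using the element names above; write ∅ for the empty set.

interior: largest open inside A is {5,2} (from ∅, {5,2})
cl via duality: int({4,3}) = {4}, so X∖{4} = {1,5,3,2}
cl∖int = {1,3}

int(A) = {5,2}
cl(A)  = {1,5,3,2}
∂A     = {1,3}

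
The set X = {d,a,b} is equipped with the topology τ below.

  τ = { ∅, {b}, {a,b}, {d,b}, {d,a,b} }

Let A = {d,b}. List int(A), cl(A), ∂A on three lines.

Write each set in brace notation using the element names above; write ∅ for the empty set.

int(A) = {d,b}
cl(A)  = {d,a,b}
∂A     = {a}

U open, U⊆A: ∅, {b}, {d,b}. int(A) = ⋃ = {d,b}
X∖A={a}, int(X∖A)=∅, hence cl(A)={d,a,b}
∂A: remove int from cl → {a}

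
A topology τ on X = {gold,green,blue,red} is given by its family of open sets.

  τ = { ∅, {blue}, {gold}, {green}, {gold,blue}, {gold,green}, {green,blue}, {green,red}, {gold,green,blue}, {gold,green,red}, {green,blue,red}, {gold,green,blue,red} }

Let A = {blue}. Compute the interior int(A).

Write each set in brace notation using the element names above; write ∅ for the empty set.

U open, U⊆A: ∅, {blue}. int(A) = ⋃ = {blue}

{blue}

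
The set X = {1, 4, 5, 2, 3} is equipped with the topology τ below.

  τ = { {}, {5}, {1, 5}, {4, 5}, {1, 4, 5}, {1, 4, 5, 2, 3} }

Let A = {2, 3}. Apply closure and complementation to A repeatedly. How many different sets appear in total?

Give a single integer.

4

X∖A={1, 4, 5}, int(X∖A)={1, 4, 5}, hence cl(A)={2, 3}
Orbit (k=closure, c=complement):
  1. A     = {2, 3}
  2. cA    = {1, 4, 5}
  3. kcA   = {1, 4, 5, 2, 3}
  4. ckcA  = {}
(closed under both — stop)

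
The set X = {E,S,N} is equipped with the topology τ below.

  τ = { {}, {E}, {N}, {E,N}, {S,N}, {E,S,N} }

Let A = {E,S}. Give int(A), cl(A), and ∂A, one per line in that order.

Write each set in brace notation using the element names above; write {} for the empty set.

opens ⊆ A: {}, {E}; union → int = {E}
complement {N}; its interior {N}; cl(A) = X∖{N} = {E,S}
boundary = {E,S} ∖ {E} = {S}

int(A) = {E}
cl(A)  = {E,S}
∂A     = {S}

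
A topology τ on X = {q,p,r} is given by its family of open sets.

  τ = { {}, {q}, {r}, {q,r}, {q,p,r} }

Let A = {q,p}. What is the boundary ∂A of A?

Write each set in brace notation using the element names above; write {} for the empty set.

interior: largest open inside A is {q} (from {}, {q})
cl via duality: int({r}) = {r}, so X∖{r} = {q,p}
cl∖int = {p}

{p}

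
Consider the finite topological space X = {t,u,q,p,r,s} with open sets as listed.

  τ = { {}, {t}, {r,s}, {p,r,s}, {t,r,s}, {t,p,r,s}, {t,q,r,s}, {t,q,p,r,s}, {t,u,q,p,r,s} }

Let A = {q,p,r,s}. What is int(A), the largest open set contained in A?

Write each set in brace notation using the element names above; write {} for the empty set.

U open, U⊆A: {}, {r,s}, {p,r,s}. int(A) = ⋃ = {p,r,s}

{p,r,s}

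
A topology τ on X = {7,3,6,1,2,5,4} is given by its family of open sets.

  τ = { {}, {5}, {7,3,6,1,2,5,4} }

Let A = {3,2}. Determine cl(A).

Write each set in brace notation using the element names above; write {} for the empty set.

cl via duality: int({7,6,1,5,4}) = {5}, so X∖{5} = {7,3,6,1,2,4}

{7,3,6,1,2,4}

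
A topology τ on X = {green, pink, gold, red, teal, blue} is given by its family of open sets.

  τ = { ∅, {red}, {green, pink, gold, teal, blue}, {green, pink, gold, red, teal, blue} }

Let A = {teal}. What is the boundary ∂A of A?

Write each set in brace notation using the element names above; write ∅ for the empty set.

{green, pink, gold, teal, blue}

opens ⊆ A: ∅; union → int = ∅
complement {green, pink, gold, red, blue}; its interior {red}; cl(A) = X∖{red} = {green, pink, gold, teal, blue}
boundary = {green, pink, gold, teal, blue} ∖ ∅ = {green, pink, gold, teal, blue}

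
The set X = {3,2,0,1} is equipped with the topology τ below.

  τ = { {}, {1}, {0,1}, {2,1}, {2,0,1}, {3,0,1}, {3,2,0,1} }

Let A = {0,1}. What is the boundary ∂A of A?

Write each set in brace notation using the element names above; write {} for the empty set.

{3,2}

open subsets of A: {}, {1}, {0,1}; so int(A) = {0,1}
closure: X∖int(X∖A) = X∖{} = {3,2,0,1}
∂A = {3,2,0,1} minus {0,1} = {3,2}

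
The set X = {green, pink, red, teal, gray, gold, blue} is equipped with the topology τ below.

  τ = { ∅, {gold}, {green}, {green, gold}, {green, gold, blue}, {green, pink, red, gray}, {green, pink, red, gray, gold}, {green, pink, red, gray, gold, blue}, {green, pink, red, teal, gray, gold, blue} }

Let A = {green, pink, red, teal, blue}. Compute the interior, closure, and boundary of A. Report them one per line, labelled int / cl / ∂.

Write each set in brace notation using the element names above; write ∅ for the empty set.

int(A) = {green}
cl(A)  = {green, pink, red, teal, gray, blue}
∂A     = {pink, red, teal, gray, blue}

opens ⊆ A: ∅, {green}; union → int = {green}
complement {gray, gold}; its interior {gold}; cl(A) = X∖{gold} = {green, pink, red, teal, gray, blue}
boundary = {green, pink, red, teal, gray, blue} ∖ {green} = {pink, red, teal, gray, blue}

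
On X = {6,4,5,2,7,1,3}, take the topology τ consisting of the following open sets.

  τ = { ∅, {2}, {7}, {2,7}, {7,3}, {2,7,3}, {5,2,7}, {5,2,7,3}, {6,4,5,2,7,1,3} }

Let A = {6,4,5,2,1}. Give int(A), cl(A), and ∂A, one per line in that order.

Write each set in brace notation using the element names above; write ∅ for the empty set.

int(A) = {2}
cl(A)  = {6,4,5,2,1}
∂A     = {6,4,5,1}

open subsets of A: ∅, {2}; so int(A) = {2}
closure: X∖int(X∖A) = X∖{7,3} = {6,4,5,2,1}
∂A = {6,4,5,2,1} minus {2} = {6,4,5,1}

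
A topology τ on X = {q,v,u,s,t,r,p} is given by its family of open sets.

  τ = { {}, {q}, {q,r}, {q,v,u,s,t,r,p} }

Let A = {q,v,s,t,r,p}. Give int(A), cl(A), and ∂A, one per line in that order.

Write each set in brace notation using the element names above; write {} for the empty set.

open subsets of A: {}, {q}, {q,r}; so int(A) = {q,r}
closure: X∖int(X∖A) = X∖{} = {q,v,u,s,t,r,p}
∂A = {q,v,u,s,t,r,p} minus {q,r} = {v,u,s,t,p}

int(A) = {q,r}
cl(A)  = {q,v,u,s,t,r,p}
∂A     = {v,u,s,t,p}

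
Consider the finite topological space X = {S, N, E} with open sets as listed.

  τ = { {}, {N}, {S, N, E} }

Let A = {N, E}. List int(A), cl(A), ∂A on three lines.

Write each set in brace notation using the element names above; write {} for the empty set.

int(A) = {N}
cl(A)  = {S, N, E}
∂A     = {S, E}

open subsets of A: {}, {N}; so int(A) = {N}
closure: X∖int(X∖A) = X∖{} = {S, N, E}
∂A = {S, N, E} minus {N} = {S, E}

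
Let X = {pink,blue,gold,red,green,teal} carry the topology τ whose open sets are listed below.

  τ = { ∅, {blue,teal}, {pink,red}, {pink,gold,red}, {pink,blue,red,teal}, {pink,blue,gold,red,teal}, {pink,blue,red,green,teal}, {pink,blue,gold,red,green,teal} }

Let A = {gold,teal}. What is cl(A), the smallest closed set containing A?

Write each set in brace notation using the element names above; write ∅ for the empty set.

{blue,gold,green,teal}

closure: X∖int(X∖A) = X∖{pink,red} = {blue,gold,green,teal}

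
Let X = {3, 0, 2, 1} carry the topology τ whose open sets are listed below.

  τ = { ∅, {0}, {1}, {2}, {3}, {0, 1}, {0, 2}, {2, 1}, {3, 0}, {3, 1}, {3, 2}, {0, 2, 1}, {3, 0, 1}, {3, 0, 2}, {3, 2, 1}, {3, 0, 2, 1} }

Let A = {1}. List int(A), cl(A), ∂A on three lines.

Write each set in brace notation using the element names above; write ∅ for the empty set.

int(A) = {1}
cl(A)  = {1}
∂A     = ∅

U open, U⊆A: ∅, {1}. int(A) = ⋃ = {1}
X∖A={3, 0, 2}, int(X∖A)={3, 0, 2}, hence cl(A)={1}
∂A: remove int from cl → ∅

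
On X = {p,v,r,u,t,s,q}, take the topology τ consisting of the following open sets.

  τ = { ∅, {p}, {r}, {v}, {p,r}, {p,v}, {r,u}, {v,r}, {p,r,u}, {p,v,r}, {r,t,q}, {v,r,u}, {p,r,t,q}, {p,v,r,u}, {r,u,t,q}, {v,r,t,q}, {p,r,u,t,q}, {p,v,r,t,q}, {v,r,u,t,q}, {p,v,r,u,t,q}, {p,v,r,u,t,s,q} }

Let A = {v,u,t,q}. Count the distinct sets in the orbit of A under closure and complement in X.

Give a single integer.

closure: X∖int(X∖A) = X∖{p,r} = {v,u,t,s,q}
Let k=closure and c=complement:
  1. A     = {v,u,t,q}
  2. kA    = {v,u,t,s,q}
  3. cA    = {p,r,s}
  4. ckA   = {p,r}
  5. kcA   = {p,r,u,t,s,q}
  6. ckcA  = {v}
  7. kckcA = {v,s}
  8. ckckcA = {p,r,u,t,q}
— saturated at 8

8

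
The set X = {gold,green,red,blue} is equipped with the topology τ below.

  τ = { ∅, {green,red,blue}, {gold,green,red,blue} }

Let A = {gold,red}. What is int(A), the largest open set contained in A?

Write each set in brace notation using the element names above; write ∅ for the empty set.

open subsets of A: ∅; so int(A) = ∅

∅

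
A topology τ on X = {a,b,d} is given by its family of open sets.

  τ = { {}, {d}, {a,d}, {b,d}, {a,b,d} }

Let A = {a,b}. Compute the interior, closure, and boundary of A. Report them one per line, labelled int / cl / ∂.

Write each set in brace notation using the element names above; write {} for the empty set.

U open, U⊆A: {}. int(A) = ⋃ = {}
X∖A={d}, int(X∖A)={d}, hence cl(A)={a,b}
∂A: remove int from cl → {a,b}

int(A) = {}
cl(A)  = {a,b}
∂A     = {a,b}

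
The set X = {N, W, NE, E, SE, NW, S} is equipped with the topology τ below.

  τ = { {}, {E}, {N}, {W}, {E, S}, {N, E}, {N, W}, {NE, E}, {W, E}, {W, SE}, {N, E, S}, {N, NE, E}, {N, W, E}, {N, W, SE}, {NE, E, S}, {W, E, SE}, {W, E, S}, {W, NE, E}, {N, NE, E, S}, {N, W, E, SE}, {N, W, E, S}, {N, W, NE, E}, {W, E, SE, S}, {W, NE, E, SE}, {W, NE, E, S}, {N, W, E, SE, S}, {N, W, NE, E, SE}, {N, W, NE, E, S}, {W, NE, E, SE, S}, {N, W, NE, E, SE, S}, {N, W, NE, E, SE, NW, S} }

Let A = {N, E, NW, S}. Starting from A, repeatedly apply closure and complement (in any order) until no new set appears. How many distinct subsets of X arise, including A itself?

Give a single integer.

8

complement {W, NE, SE}; its interior {W, SE}; cl(A) = X∖{W, SE} = {N, NE, E, NW, S}
With k = closure, c = complement:
  1. A     = {N, E, NW, S}
  2. kA    = {N, NE, E, NW, S}
  3. cA    = {W, NE, SE}
  4. ckA   = {W, SE}
  5. kcA   = {W, NE, SE, NW}
  6. kckA  = {W, SE, NW}
  7. ckcA  = {N, E, S}
  8. ckckA = {N, NE, E, S}
k, c of each give nothing new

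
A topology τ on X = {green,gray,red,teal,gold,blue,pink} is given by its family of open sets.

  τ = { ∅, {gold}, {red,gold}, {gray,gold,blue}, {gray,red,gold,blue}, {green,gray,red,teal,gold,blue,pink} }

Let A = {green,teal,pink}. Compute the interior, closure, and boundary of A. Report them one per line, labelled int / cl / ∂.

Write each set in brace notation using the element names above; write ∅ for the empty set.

U open, U⊆A: ∅. int(A) = ⋃ = ∅
X∖A={gray,red,gold,blue}, int(X∖A)={gray,red,gold,blue}, hence cl(A)={green,teal,pink}
∂A: remove int from cl → {green,teal,pink}

int(A) = ∅
cl(A)  = {green,teal,pink}
∂A     = {green,teal,pink}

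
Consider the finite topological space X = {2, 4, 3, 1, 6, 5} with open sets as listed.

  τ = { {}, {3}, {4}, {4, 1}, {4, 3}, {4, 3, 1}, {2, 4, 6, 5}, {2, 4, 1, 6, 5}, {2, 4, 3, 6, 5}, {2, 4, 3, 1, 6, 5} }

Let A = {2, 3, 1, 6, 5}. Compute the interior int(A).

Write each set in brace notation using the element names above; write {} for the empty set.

{3}

opens ⊆ A: {}, {3}; union → int = {3}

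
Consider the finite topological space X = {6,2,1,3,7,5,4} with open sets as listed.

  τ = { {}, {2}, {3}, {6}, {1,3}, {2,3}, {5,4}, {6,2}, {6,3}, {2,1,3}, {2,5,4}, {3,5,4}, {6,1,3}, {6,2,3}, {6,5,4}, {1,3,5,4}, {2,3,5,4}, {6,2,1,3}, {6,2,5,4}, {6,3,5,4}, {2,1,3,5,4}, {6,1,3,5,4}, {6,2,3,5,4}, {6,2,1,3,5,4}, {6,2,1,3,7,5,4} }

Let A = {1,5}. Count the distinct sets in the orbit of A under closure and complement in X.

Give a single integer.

10

closure: X∖int(X∖A) = X∖{6,2,3} = {1,7,5,4}
Let k=closure and c=complement:
  1. A     = {1,5}
  2. kA    = {1,7,5,4}
  3. cA    = {6,2,3,7,4}
  4. ckA   = {6,2,3}
  5. kcA   = {6,2,1,3,7,5,4}
  6. kckA  = {6,2,1,3,7}
  7. ckcA  = {}
  8. ckckA = {5,4}
  9. kckckA = {7,5,4}
  10. ckckckA = {6,2,1,3}
— saturated at 10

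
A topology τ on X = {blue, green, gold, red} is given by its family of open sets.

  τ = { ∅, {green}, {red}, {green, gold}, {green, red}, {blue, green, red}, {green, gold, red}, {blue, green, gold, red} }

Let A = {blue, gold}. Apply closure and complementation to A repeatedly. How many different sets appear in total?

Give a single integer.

X∖A={green, red}, int(X∖A)={green, red}, hence cl(A)={blue, gold}
Orbit (k=closure, c=complement):
  1. A     = {blue, gold}
  2. cA    = {green, red}
  3. kcA   = {blue, green, gold, red}
  4. ckcA  = ∅
(closed under both — stop)

4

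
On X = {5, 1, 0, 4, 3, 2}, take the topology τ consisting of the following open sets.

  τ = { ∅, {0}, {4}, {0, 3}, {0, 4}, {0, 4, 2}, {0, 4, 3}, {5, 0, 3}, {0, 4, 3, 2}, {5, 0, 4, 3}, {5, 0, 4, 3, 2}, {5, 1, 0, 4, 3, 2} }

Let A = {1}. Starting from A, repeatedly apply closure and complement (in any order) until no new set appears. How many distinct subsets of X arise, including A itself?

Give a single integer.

4

X∖A={5, 0, 4, 3, 2}, int(X∖A)={5, 0, 4, 3, 2}, hence cl(A)={1}
Orbit (k=closure, c=complement):
  1. A     = {1}
  2. cA    = {5, 0, 4, 3, 2}
  3. kcA   = {5, 1, 0, 4, 3, 2}
  4. ckcA  = ∅
(closed under both — stop)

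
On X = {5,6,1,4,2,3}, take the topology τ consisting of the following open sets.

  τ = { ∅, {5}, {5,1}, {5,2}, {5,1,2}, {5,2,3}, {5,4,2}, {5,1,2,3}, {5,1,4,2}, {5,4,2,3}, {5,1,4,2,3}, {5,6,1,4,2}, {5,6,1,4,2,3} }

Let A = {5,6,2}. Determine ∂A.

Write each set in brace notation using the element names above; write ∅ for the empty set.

{6,1,4,3}

U open, U⊆A: ∅, {5}, {5,2}. int(A) = ⋃ = {5,2}
X∖A={1,4,3}, int(X∖A)=∅, hence cl(A)={5,6,1,4,2,3}
∂A: remove int from cl → {6,1,4,3}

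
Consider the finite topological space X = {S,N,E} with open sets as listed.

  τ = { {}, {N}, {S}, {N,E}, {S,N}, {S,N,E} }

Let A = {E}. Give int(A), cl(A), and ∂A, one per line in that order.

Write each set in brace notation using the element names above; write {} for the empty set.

int(A) = {}
cl(A)  = {E}
∂A     = {E}

open subsets of A: {}; so int(A) = {}
closure: X∖int(X∖A) = X∖{S,N} = {E}
∂A = {E} minus {} = {E}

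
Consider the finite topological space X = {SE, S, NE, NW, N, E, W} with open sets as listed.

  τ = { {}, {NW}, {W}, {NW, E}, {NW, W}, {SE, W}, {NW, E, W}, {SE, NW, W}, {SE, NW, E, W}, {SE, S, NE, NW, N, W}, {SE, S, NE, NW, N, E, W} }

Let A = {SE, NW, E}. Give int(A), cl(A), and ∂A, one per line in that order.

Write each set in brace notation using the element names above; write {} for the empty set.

open subsets of A: {}, {NW}, {NW, E}; so int(A) = {NW, E}
closure: X∖int(X∖A) = X∖{W} = {SE, S, NE, NW, N, E}
∂A = {SE, S, NE, NW, N, E} minus {NW, E} = {SE, S, NE, N}

int(A) = {NW, E}
cl(A)  = {SE, S, NE, NW, N, E}
∂A     = {SE, S, NE, N}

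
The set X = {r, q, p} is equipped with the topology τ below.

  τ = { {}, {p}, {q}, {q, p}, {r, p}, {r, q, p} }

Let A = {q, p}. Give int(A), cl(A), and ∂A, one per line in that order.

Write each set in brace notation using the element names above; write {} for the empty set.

interior: largest open inside A is {q, p} (from {}, {q}, {p}, {q, p})
cl via duality: int({r}) = {}, so X∖{} = {r, q, p}
cl∖int = {r}

int(A) = {q, p}
cl(A)  = {r, q, p}
∂A     = {r}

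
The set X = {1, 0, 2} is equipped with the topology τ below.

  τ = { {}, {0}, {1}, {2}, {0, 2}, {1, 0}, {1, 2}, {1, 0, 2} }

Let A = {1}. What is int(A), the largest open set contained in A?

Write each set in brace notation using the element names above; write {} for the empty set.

{1}

opens ⊆ A: {}, {1}; union → int = {1}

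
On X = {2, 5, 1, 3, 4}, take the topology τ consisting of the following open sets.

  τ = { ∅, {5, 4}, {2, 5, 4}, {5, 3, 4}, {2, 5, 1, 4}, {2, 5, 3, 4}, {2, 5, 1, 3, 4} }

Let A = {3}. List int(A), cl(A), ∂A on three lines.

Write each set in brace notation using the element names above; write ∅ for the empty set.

int(A) = ∅
cl(A)  = {3}
∂A     = {3}

opens ⊆ A: ∅; union → int = ∅
complement {2, 5, 1, 4}; its interior {2, 5, 1, 4}; cl(A) = X∖{2, 5, 1, 4} = {3}
boundary = {3} ∖ ∅ = {3}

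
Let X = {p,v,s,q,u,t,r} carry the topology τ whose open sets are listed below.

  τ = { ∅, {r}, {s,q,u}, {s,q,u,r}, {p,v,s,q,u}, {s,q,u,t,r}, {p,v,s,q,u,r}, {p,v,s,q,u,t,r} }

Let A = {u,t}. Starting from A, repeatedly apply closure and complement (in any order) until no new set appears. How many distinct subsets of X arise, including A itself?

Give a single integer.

8

closure: X∖int(X∖A) = X∖{r} = {p,v,s,q,u,t}
Let k=closure and c=complement:
  1. A     = {u,t}
  2. kA    = {p,v,s,q,u,t}
  3. cA    = {p,v,s,q,r}
  4. ckA   = {r}
  5. kcA   = {p,v,s,q,u,t,r}
  6. kckA  = {t,r}
  7. ckcA  = ∅
  8. ckckA = {p,v,s,q,u}
— saturated at 8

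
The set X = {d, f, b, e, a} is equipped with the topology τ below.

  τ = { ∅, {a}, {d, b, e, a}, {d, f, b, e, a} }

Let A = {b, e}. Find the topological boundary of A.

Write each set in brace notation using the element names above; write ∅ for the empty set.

interior: largest open inside A is ∅ (from ∅)
cl via duality: int({d, f, a}) = {a}, so X∖{a} = {d, f, b, e}
cl∖int = {d, f, b, e}

{d, f, b, e}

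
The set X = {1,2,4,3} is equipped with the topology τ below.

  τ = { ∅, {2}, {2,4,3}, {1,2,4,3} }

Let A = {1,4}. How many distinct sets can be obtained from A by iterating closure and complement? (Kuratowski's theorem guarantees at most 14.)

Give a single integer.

6

cl via duality: int({2,3}) = {2}, so X∖{2} = {1,4,3}
Write k for closure, c for complement:
  1. A     = {1,4}
  2. kA    = {1,4,3}
  3. cA    = {2,3}
  4. ckA   = {2}
  5. kcA   = {1,2,4,3}
  6. ckcA  = ∅
applying k or c yields no new set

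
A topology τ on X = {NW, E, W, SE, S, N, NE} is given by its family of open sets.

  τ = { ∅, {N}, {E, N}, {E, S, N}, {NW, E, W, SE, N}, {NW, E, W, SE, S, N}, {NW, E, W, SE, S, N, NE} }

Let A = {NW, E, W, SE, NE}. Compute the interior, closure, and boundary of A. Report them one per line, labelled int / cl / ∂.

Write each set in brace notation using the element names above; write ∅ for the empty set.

interior: largest open inside A is ∅ (from ∅)
cl via duality: int({S, N}) = {N}, so X∖{N} = {NW, E, W, SE, S, NE}
cl∖int = {NW, E, W, SE, S, NE}

int(A) = ∅
cl(A)  = {NW, E, W, SE, S, NE}
∂A     = {NW, E, W, SE, S, NE}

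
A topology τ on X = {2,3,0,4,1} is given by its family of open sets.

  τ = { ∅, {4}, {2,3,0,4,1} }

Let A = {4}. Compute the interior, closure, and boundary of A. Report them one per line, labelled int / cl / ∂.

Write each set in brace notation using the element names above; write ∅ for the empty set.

interior: largest open inside A is {4} (from ∅, {4})
cl via duality: int({2,3,0,1}) = ∅, so X∖∅ = {2,3,0,4,1}
cl∖int = {2,3,0,1}

int(A) = {4}
cl(A)  = {2,3,0,4,1}
∂A     = {2,3,0,1}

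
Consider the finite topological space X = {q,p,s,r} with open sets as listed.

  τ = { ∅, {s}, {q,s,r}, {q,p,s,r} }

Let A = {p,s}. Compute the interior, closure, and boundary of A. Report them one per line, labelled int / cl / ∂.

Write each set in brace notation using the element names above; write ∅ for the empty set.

int(A) = {s}
cl(A)  = {q,p,s,r}
∂A     = {q,p,r}

opens ⊆ A: ∅, {s}; union → int = {s}
complement {q,r}; its interior ∅; cl(A) = X∖∅ = {q,p,s,r}
boundary = {q,p,s,r} ∖ {s} = {q,p,r}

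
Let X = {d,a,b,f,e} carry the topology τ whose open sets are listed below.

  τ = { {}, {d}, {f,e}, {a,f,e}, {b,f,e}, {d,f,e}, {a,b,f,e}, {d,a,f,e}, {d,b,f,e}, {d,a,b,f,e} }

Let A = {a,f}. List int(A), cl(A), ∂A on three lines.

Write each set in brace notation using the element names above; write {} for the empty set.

interior: largest open inside A is {} (from {})
cl via duality: int({d,b,e}) = {d}, so X∖{d} = {a,b,f,e}
cl∖int = {a,b,f,e}

int(A) = {}
cl(A)  = {a,b,f,e}
∂A     = {a,b,f,e}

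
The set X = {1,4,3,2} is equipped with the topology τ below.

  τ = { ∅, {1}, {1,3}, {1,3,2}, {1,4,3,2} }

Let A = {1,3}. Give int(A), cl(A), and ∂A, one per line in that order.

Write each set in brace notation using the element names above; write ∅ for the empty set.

int(A) = {1,3}
cl(A)  = {1,4,3,2}
∂A     = {4,2}

U open, U⊆A: ∅, {1}, {1,3}. int(A) = ⋃ = {1,3}
X∖A={4,2}, int(X∖A)=∅, hence cl(A)={1,4,3,2}
∂A: remove int from cl → {4,2}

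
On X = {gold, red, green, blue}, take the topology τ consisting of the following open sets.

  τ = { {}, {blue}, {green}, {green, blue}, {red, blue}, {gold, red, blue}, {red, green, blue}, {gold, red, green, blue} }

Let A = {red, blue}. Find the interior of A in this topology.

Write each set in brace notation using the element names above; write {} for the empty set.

U open, U⊆A: {}, {blue}, {red, blue}. int(A) = ⋃ = {red, blue}

{red, blue}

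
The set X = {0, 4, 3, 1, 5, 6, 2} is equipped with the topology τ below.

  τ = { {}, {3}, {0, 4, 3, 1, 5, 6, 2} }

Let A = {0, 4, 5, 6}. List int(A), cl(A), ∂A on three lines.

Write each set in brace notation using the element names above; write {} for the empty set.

opens ⊆ A: {}; union → int = {}
complement {3, 1, 2}; its interior {3}; cl(A) = X∖{3} = {0, 4, 1, 5, 6, 2}
boundary = {0, 4, 1, 5, 6, 2} ∖ {} = {0, 4, 1, 5, 6, 2}

int(A) = {}
cl(A)  = {0, 4, 1, 5, 6, 2}
∂A     = {0, 4, 1, 5, 6, 2}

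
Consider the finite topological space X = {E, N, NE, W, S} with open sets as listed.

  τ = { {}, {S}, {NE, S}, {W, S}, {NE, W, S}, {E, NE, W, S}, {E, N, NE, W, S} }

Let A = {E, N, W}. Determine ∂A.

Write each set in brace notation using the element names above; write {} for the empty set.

{E, N, W}

interior: largest open inside A is {} (from {})
cl via duality: int({NE, S}) = {NE, S}, so X∖{NE, S} = {E, N, W}
cl∖int = {E, N, W}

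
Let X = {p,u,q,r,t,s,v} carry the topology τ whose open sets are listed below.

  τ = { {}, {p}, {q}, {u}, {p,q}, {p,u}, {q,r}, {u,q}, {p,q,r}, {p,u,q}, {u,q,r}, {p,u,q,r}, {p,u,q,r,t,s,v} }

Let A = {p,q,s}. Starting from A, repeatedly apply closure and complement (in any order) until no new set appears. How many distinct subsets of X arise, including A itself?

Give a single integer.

8

closure: X∖int(X∖A) = X∖{u} = {p,q,r,t,s,v}
Let k=closure and c=complement:
  1. A     = {p,q,s}
  2. kA    = {p,q,r,t,s,v}
  3. cA    = {u,r,t,v}
  4. ckA   = {u}
  5. kcA   = {u,r,t,s,v}
  6. kckA  = {u,t,s,v}
  7. ckcA  = {p,q}
  8. ckckA = {p,q,r}
— saturated at 8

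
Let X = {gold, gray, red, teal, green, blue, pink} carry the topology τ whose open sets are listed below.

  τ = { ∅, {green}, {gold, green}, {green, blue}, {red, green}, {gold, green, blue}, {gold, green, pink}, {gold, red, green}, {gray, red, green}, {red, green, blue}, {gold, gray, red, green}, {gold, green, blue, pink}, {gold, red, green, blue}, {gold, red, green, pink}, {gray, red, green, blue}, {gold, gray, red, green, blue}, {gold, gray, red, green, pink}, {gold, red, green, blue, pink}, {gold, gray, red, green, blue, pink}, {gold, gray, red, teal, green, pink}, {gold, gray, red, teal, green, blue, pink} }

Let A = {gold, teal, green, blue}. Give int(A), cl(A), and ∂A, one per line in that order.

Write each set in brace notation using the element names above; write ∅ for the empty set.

int(A) = {gold, green, blue}
cl(A)  = {gold, gray, red, teal, green, blue, pink}
∂A     = {gray, red, teal, pink}

interior: largest open inside A is {gold, green, blue} (from ∅, {green}, {gold, green}, {green, blue}, {gold, green, blue})
cl via duality: int({gray, red, pink}) = ∅, so X∖∅ = {gold, gray, red, teal, green, blue, pink}
cl∖int = {gray, red, teal, pink}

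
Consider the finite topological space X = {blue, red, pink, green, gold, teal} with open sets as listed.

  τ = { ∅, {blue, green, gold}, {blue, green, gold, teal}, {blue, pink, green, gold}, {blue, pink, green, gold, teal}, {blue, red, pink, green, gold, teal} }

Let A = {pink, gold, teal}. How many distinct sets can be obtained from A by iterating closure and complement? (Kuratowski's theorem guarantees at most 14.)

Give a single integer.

cl via duality: int({blue, red, green}) = ∅, so X∖∅ = {blue, red, pink, green, gold, teal}
Write k for closure, c for complement:
  1. A     = {pink, gold, teal}
  2. kA    = {blue, red, pink, green, gold, teal}
  3. cA    = {blue, red, green}
  4. ckA   = ∅
applying k or c yields no new set

4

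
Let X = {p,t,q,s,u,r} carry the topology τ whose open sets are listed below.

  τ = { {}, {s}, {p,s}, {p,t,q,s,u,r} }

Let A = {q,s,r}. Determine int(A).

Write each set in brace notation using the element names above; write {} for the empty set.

{s}

U open, U⊆A: {}, {s}. int(A) = ⋃ = {s}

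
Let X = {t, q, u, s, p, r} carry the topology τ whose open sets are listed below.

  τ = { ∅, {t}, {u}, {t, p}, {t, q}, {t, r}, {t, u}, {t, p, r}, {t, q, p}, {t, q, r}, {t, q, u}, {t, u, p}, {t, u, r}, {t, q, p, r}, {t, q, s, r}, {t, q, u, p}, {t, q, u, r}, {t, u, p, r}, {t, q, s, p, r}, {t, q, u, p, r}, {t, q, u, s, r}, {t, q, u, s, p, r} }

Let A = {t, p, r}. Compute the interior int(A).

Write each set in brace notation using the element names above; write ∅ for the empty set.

interior: largest open inside A is {t, p, r} (from ∅, {t}, {t, p}, {t, r}, {t, p, r})

{t, p, r}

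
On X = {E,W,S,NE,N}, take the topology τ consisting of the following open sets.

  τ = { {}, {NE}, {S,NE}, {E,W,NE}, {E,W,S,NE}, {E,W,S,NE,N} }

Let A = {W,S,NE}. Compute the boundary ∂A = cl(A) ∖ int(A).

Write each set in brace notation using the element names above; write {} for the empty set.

{E,W,N}

opens ⊆ A: {}, {NE}, {S,NE}; union → int = {S,NE}
complement {E,N}; its interior {}; cl(A) = X∖{} = {E,W,S,NE,N}
boundary = {E,W,S,NE,N} ∖ {S,NE} = {E,W,N}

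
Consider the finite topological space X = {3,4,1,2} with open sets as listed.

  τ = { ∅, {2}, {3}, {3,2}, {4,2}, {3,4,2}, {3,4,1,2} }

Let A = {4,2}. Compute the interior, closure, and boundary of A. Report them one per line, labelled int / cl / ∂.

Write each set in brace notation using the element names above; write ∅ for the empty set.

int(A) = {4,2}
cl(A)  = {4,1,2}
∂A     = {1}

U open, U⊆A: ∅, {2}, {4,2}. int(A) = ⋃ = {4,2}
X∖A={3,1}, int(X∖A)={3}, hence cl(A)={4,1,2}
∂A: remove int from cl → {1}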